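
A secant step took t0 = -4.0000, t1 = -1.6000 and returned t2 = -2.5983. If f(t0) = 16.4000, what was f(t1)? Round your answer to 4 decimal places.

The secant line through (-4.0000, 16.4000) and (-1.6000, f(t1)) crosses zero at t2 = -2.5983.
So (-4.0000, 16.4000), (-1.6000, f(t1)), (-2.5983, 0) are collinear:
f(t1) = 16.4000 · (-1.6000 − (-2.5983)) / (-4.0000 − (-2.5983)) = 16.4000 · (0.998300)/(-1.401700) = -11.680188

-11.6802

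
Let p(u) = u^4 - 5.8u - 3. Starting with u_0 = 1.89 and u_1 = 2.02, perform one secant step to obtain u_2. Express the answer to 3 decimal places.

p(1.89) = -1.20210, p(2.02) = 1.93366
u_2 = 2.02000 − 1.93366·(2.02000 − 1.89000) / (1.93366 − (-1.20210)) = 2.02000 − (0.25138)/(3.13577) = 1.93984

1.940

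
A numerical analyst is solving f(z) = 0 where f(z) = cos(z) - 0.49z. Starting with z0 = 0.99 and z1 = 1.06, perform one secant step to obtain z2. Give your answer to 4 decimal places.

1.0373

f(0.99) = 0.063590, f(1.06) = -0.030528
z2 = 1.060000 − (-0.030528)·(1.060000 − 0.990000) / (-0.030528 − 0.063590) = 1.060000 − (-0.002137)/(-0.094118) = 1.037295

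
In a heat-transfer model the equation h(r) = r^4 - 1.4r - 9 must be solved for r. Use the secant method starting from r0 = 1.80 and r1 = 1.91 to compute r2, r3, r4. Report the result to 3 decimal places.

h(1.80) = -1.02240, h(1.91) = 1.63463
r2 = 1.91000 − 1.63463·(1.91000 − 1.80000) / (1.63463 − (-1.02240)) = 1.91000 − (0.17981)/(2.65703) = 1.84233
h(1.84233) = -0.05888
r3 = 1.84233 − (-0.05888)·(1.84233 − 1.91000) / (-0.05888 − 1.63463) = 1.84233 − (0.00398)/(-1.69351) = 1.84468
h(1.84468) = -0.00321
r4 = 1.84468 − (-0.00321)·(1.84468 − 1.84233) / (-0.00321 − (-0.05888)) = 1.84468 − (-0.00001)/(0.05567) = 1.84482

1.842, 1.845, 1.845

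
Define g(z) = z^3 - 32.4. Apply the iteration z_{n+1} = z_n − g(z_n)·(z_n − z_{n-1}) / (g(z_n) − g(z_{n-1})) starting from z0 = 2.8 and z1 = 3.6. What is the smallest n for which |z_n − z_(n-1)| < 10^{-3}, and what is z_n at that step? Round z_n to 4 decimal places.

g(2.8) = -10.448000, g(3.6) = 14.256000
z2 = 3.600000 − 14.256000·(0.800000)/(24.704000) = 3.138342;  |Δ| = 0.461658
g(3.138342) = -1.489873
z3 = 3.138342 − (-1.489873)·(-0.461658)/(-15.745873) = 3.182024;  |Δ| = 0.043682
g(3.182024) = -0.181126
z4 = 3.182024 − (-0.181126)·(0.043682)/(1.308746) = 3.188069;  |Δ| = 0.006045
g(3.188069) = 0.002858
z5 = 3.188069 − 0.002858·(0.006045)/(0.183985) = 3.187976;  |Δ| = 0.000094
|z5 − z4| = 0.000094 < 10^{-3}

n = 5, z_n = 3.1880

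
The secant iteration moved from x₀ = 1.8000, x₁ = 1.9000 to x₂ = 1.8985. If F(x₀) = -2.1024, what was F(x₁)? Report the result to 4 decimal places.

The secant line through (1.8000, -2.1024) and (1.9000, F(x₁)) crosses zero at x₂ = 1.8985.
So (1.8000, -2.1024), (1.9000, F(x₁)), (1.8985, 0) are collinear:
F(x₁) = -2.1024 · (1.9000 − 1.8985) / (1.8000 − 1.8985) = -2.1024 · (0.001500)/(-0.098500) = 0.032016

0.0320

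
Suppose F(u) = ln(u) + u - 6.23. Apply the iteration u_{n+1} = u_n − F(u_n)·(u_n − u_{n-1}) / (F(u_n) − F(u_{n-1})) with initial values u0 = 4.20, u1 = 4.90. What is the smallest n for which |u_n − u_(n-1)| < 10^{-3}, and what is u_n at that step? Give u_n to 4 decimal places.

F(4.20) = -0.594915, F(4.90) = 0.259235
u2 = 4.900000 − 0.259235·(0.700000)/(0.854151) = 4.687550;  |Δ| = 0.212450
F(4.687550) = 0.002460
u3 = 4.687550 − 0.002460·(-0.212450)/(-0.256776) = 4.685515;  |Δ| = 0.002035
F(4.685515) = -0.000010
u4 = 4.685515 − (-0.000010)·(-0.002035)/(-0.002469) = 4.685523;  |Δ| = 0.000008
|u4 − u3| = 0.000008 < 10^{-3}

n = 4, u_n = 4.6855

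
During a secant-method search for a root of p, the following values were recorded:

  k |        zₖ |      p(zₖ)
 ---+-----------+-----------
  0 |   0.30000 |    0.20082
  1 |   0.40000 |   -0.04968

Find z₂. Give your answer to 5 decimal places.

z₂ = 0.40000 − (-0.04968)·(0.40000 − 0.30000) / (-0.04968 − 0.20082)
   = 0.40000 − (-0.0049680)/(-0.2505000) = 0.3801677

0.38017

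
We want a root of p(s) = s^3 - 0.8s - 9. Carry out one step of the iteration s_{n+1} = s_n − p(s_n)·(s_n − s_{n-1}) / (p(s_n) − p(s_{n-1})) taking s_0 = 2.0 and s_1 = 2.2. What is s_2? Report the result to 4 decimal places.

2.2090

p(2.0) = -2.600000, p(2.2) = -0.112000
s_2 = 2.200000 − (-0.112000)·(2.200000 − 2.000000) / (-0.112000 − (-2.600000)) = 2.200000 − (-0.022400)/(2.488000) = 2.209003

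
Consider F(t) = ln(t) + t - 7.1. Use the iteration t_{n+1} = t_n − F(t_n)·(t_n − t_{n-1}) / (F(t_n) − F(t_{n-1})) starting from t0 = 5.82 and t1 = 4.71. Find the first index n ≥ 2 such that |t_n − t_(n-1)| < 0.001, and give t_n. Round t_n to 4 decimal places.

F(5.82) = 0.481300, F(4.71) = -0.840312
t2 = 4.710000 − (-0.840312)·(-1.110000)/(-1.321612) = 5.415764;  |Δ| = 0.705764
F(5.415764) = 0.005078
t3 = 5.415764 − 0.005078·(0.705764)/(0.845390) = 5.411525;  |Δ| = 0.004239
F(5.411525) = 0.000056
t4 = 5.411525 − 0.000056·(-0.004239)/(-0.005022) = 5.411478;  |Δ| = 0.000047
|t4 − t3| = 0.000047 < 0.001

n = 4, t_n = 5.4115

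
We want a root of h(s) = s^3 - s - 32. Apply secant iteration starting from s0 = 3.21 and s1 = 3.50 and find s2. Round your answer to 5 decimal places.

3.27508

h(3.21) = -2.1338390, h(3.50) = 7.3750000
s2 = 3.5000000 − 7.3750000·(3.5000000 − 3.2100000) / (7.3750000 − (-2.1338390)) = 3.5000000 − (2.1387500)/(9.5088390) = 3.2750777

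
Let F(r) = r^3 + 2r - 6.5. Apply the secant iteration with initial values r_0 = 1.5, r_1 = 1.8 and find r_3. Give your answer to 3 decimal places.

1.514

F(1.5) = -0.12500, F(1.8) = 2.93200
r_2 = 1.80000 − 2.93200·(1.80000 − 1.50000) / (2.93200 − (-0.12500)) = 1.80000 − (0.87960)/(3.05700) = 1.51227
F(1.51227) = -0.01699
r_3 = 1.51227 − (-0.01699)·(1.51227 − 1.80000) / (-0.01699 − 2.93200) = 1.51227 − (0.00489)/(-2.94899) = 1.51392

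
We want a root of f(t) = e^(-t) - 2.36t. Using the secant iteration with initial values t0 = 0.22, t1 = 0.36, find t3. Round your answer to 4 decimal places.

f(0.22) = 0.283319, f(0.36) = -0.151924
t2 = 0.360000 − (-0.151924)·(0.360000 − 0.220000) / (-0.151924 − 0.283319) = 0.360000 − (-0.021269)/(-0.435242) = 0.311132
f(0.311132) = -0.001655
t3 = 0.311132 − (-0.001655)·(0.311132 − 0.360000) / (-0.001655 − (-0.151924)) = 0.311132 − (0.000081)/(0.150269) = 0.310594

0.3106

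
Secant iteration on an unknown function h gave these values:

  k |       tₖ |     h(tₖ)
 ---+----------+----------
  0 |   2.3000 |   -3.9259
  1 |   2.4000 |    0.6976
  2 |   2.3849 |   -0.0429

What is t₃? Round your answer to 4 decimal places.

2.3858

t₃ = 2.3849 − (-0.0429)·(2.3849 − 2.4000) / (-0.0429 − 0.6976)
   = 2.3849 − (0.000648)/(-0.740500) = 2.385775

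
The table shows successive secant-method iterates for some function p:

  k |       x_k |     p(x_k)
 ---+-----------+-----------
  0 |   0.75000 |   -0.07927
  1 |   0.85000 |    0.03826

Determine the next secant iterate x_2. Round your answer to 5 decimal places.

0.81745

x_2 = 0.85000 − 0.03826·(0.85000 − 0.75000) / (0.03826 − (-0.07927))
   = 0.85000 − (0.0038260)/(0.1175300) = 0.8174466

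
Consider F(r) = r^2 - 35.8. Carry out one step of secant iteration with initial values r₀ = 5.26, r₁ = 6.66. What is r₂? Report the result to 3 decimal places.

F(5.26) = -8.13240, F(6.66) = 8.55560
r₂ = 6.66000 − 8.55560·(6.66000 − 5.26000) / (8.55560 − (-8.13240)) = 6.66000 − (11.97784)/(16.68800) = 5.94225

5.942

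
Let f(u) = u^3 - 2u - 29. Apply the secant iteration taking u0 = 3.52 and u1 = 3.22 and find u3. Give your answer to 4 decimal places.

3.2891

f(3.52) = 7.574208, f(3.22) = -2.053752
u2 = 3.220000 − (-2.053752)·(3.220000 − 3.520000) / (-2.053752 − 7.574208) = 3.220000 − (0.616126)/(-9.627960) = 3.283993
f(3.283993) = -0.151391
u3 = 3.283993 − (-0.151391)·(3.283993 − 3.220000) / (-0.151391 − (-2.053752)) = 3.283993 − (-0.009688)/(1.902361) = 3.289086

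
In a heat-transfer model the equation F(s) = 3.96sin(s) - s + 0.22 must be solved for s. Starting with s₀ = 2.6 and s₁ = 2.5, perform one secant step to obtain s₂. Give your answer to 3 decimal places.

2.521

F(2.6) = -0.33861, F(2.5) = 0.08995
s₂ = 2.50000 − 0.08995·(2.50000 − 2.60000) / (0.08995 − (-0.33861)) = 2.50000 − (-0.00899)/(0.42856) = 2.52099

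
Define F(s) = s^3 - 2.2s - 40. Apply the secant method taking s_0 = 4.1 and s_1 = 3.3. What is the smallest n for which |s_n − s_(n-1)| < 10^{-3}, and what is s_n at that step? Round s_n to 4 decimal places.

n = 5, s_n = 3.6341

F(4.1) = 19.901000, F(3.3) = -11.323000
s_2 = 3.300000 − (-11.323000)·(-0.800000)/(-31.224000) = 3.590110;  |Δ| = 0.290110
F(3.590110) = -1.625704
s_3 = 3.590110 − (-1.625704)·(0.290110)/(9.697296) = 3.638746;  |Δ| = 0.048636
F(3.638746) = 0.173464
s_4 = 3.638746 − 0.173464·(0.048636)/(1.799167) = 3.634057;  |Δ| = 0.004689
F(3.634057) = -0.002239
s_5 = 3.634057 − (-0.002239)·(-0.004689)/(-0.175702) = 3.634116;  |Δ| = 0.000060
|s_5 − s_4| = 0.000060 < 10^{-3}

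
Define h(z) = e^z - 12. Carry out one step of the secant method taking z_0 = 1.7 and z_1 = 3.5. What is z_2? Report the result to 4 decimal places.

h(1.7) = -6.526053, h(3.5) = 21.115452
z_2 = 3.500000 − 21.115452·(3.500000 − 1.700000) / (21.115452 − (-6.526053)) = 3.500000 − (38.007814)/(27.641505) = 2.124973

2.1250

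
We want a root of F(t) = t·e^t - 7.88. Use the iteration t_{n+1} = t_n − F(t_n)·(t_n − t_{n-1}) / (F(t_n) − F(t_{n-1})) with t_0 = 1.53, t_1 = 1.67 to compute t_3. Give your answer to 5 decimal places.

1.59634

F(1.53) = -0.8141895, F(1.67) = 0.9913202
t_2 = 1.6700000 − 0.9913202·(1.6700000 − 1.5300000) / (0.9913202 − (-0.8141895)) = 1.6700000 − (0.1387848)/(1.8055097) = 1.5931326
F(1.5931326) = -0.0431664
t_3 = 1.5931326 − (-0.0431664)·(1.5931326 − 1.6700000) / (-0.0431664 − 0.9913202) = 1.5931326 − (0.0033181)/(-1.0344867) = 1.5963401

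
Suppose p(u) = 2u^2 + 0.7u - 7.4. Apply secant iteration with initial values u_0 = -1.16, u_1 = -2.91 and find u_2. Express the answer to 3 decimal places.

p(-1.16) = -5.52080, p(-2.91) = 7.49920
u_2 = -2.91000 − 7.49920·(-2.91000 − (-1.16000)) / (7.49920 − (-5.52080)) = -2.91000 − (-13.12360)/(13.02000) = -1.90204

-1.902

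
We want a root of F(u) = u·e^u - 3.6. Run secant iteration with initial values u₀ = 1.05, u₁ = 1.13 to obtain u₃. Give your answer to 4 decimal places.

F(1.05) = -0.599466, F(1.13) = -0.101908
u₂ = 1.130000 − (-0.101908)·(1.130000 − 1.050000) / (-0.101908 − (-0.599466)) = 1.130000 − (-0.008153)/(0.497558) = 1.146385
F(1.146385) = 0.007443
u₃ = 1.146385 − 0.007443·(1.146385 − 1.130000) / (0.007443 − (-0.101908)) = 1.146385 − (0.000122)/(0.109351) = 1.145270

1.1453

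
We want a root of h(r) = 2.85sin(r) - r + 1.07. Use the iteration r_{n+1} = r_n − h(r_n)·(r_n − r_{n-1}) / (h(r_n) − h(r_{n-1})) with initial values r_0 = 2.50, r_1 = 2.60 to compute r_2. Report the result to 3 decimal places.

2.582

h(2.50) = 0.27565, h(2.60) = -0.06082
r_2 = 2.60000 − (-0.06082)·(2.60000 − 2.50000) / (-0.06082 − 0.27565) = 2.60000 − (-0.00608)/(-0.33647) = 2.58192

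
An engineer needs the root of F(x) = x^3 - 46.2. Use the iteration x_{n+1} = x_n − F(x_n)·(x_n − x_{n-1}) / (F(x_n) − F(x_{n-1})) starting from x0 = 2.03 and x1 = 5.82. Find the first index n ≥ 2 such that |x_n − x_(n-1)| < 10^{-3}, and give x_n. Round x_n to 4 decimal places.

F(2.03) = -37.834573, F(5.82) = 150.937368
x2 = 5.820000 − 150.937368·(3.790000)/(188.771941) = 2.789610;  |Δ| = 3.030390
F(2.789610) = -24.491470
x3 = 2.789610 − (-24.491470)·(-3.030390)/(-175.428838) = 3.212680;  |Δ| = 0.423070
F(3.212680) = -13.040923
x4 = 3.212680 − (-13.040923)·(0.423070)/(11.450547) = 3.694511;  |Δ| = 0.481831
F(3.694511) = 4.227893
x5 = 3.694511 − 4.227893·(0.481831)/(17.268817) = 3.576545;  |Δ| = 0.117966
F(3.576545) = -0.450000
x6 = 3.576545 − (-0.450000)·(-0.117966)/(-4.677893) = 3.587893;  |Δ| = 0.011348
F(3.587893) = -0.013138
x7 = 3.587893 − (-0.013138)·(0.011348)/(0.436862) = 3.588234;  |Δ| = 0.000341
|x7 − x6| = 0.000341 < 10^{-3}

n = 7, x_n = 3.5882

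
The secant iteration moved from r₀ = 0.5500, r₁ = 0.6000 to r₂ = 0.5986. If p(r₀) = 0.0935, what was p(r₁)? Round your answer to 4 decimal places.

-0.0027

The secant line through (0.5500, 0.0935) and (0.6000, p(r₁)) crosses zero at r₂ = 0.5986.
So (0.5500, 0.0935), (0.6000, p(r₁)), (0.5986, 0) are collinear:
p(r₁) = 0.0935 · (0.6000 − 0.5986) / (0.5500 − 0.5986) = 0.0935 · (0.001400)/(-0.048600) = -0.002693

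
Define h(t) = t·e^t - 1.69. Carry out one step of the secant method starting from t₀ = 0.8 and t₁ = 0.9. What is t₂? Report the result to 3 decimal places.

h(0.8) = 0.09043, h(0.9) = 0.52364
t₂ = 0.90000 − 0.52364·(0.90000 − 0.80000) / (0.52364 − 0.09043) = 0.90000 − (0.05236)/(0.43321) = 0.77912

0.779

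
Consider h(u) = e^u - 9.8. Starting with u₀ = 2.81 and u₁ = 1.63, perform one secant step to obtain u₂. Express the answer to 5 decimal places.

h(2.81) = 6.8099182, h(1.63) = -4.6961253
u₂ = 1.6300000 − (-4.6961253)·(1.6300000 − 2.8100000) / (-4.6961253 − 6.8099182) = 1.6300000 − (5.5414278)/(-11.5060435) = 2.1116102

2.11161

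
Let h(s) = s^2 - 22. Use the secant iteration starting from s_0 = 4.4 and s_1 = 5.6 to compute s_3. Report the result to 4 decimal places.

4.6881

h(4.4) = -2.640000, h(5.6) = 9.360000
s_2 = 5.600000 − 9.360000·(5.600000 − 4.400000) / (9.360000 − (-2.640000)) = 5.600000 − (11.232000)/(12.000000) = 4.664000
h(4.664000) = -0.247104
s_3 = 4.664000 − (-0.247104)·(4.664000 − 5.600000) / (-0.247104 − 9.360000) = 4.664000 − (0.231289)/(-9.607104) = 4.688075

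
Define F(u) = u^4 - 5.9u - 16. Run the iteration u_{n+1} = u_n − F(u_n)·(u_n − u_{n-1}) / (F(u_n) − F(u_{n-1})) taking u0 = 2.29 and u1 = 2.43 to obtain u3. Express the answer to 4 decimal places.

F(2.29) = -2.010415, F(2.43) = 4.530844
u2 = 2.430000 − 4.530844·(2.430000 − 2.290000) / (4.530844 − (-2.010415)) = 2.430000 − (0.634318)/(6.541259) = 2.333028
F(2.333028) = -0.138397
u3 = 2.333028 − (-0.138397)·(2.333028 − 2.430000) / (-0.138397 − 4.530844) = 2.333028 − (0.013421)/(-4.669241) = 2.335902

2.3359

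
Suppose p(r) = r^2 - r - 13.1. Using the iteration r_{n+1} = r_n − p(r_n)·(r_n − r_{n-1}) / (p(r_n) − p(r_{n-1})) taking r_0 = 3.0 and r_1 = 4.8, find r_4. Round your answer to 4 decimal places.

p(3.0) = -7.100000, p(4.8) = 5.140000
r_2 = 4.800000 − 5.140000·(4.800000 − 3.000000) / (5.140000 − (-7.100000)) = 4.800000 − (9.252000)/(12.240000) = 4.044118
p(4.044118) = -0.789230
r_3 = 4.044118 − (-0.789230)·(4.044118 − 4.800000) / (-0.789230 − 5.140000) = 4.044118 − (0.596565)/(-5.929230) = 4.144732
p(4.144732) = -0.065929
r_4 = 4.144732 − (-0.065929)·(4.144732 − 4.044118) / (-0.065929 − (-0.789230)) = 4.144732 − (-0.006633)/(0.723301) = 4.153903

4.1539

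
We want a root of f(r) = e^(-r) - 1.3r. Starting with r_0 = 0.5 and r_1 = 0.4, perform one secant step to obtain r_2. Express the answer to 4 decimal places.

f(0.5) = -0.043469, f(0.4) = 0.150320
r_2 = 0.400000 − 0.150320·(0.400000 − 0.500000) / (0.150320 − (-0.043469)) = 0.400000 − (-0.015032)/(0.193789) = 0.477569

0.4776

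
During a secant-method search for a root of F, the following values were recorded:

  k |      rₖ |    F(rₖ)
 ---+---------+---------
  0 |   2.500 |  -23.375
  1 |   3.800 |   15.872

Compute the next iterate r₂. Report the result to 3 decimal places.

3.274

r₂ = 3.800 − 15.872·(3.800 − 2.500) / (15.872 − (-23.375))
   = 3.800 − (20.63360)/(39.24700) = 3.27426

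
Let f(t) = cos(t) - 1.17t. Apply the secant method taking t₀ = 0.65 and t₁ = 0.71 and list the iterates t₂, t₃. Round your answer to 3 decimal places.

f(0.65) = 0.03558, f(0.71) = -0.07234
t₂ = 0.71000 − (-0.07234)·(0.71000 − 0.65000) / (-0.07234 − 0.03558) = 0.71000 − (-0.00434)/(-0.10792) = 0.66978
f(0.66978) = 0.00031
t₃ = 0.66978 − 0.00031·(0.66978 − 0.71000) / (0.00031 − (-0.07234)) = 0.66978 − (-0.00001)/(0.07265) = 0.66995

0.670, 0.670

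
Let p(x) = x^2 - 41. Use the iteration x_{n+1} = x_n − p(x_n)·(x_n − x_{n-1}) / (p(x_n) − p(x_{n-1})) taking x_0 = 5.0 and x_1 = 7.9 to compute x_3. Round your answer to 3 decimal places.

6.386

p(5.0) = -16.00000, p(7.9) = 21.41000
x_2 = 7.90000 − 21.41000·(7.90000 − 5.00000) / (21.41000 − (-16.00000)) = 7.90000 − (62.08900)/(37.41000) = 6.24031
p(6.24031) = -2.05853
x_3 = 6.24031 − (-2.05853)·(6.24031 − 7.90000) / (-2.05853 − 21.41000) = 6.24031 − (3.41652)/(-23.46853) = 6.38589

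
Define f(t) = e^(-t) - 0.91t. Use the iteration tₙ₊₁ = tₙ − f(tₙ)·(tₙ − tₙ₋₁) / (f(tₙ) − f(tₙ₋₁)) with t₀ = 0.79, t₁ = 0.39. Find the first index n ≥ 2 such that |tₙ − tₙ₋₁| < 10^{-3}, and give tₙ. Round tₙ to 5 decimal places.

n = 4, tₙ = 0.60193

f(0.79) = -0.2650552, f(0.39) = 0.3221569
t₂ = 0.3900000 − 0.3221569·(-0.4000000)/(0.5872121) = 0.6094484;  |Δ| = 0.2194484
f(0.6094484) = -0.0109474
t₃ = 0.6094484 − (-0.0109474)·(0.2194484)/(-0.3331043) = 0.6022363;  |Δ| = 0.0072121
f(0.6022363) = -0.0004493
t₄ = 0.6022363 − (-0.0004493)·(-0.0072121)/(0.0104981) = 0.6019276;  |Δ| = 0.0003087
|t₄ − t₃| = 0.0003087 < 10^{-3}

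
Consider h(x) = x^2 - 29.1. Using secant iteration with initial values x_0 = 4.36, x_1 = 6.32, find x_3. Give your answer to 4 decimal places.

5.3873

h(4.36) = -10.090400, h(6.32) = 10.842400
x_2 = 6.320000 − 10.842400·(6.320000 − 4.360000) / (10.842400 − (-10.090400)) = 6.320000 − (21.251104)/(20.932800) = 5.304794
h(5.304794) = -0.959161
x_3 = 5.304794 − (-0.959161)·(5.304794 − 6.320000) / (-0.959161 − 10.842400) = 5.304794 − (0.973746)/(-11.801561) = 5.387304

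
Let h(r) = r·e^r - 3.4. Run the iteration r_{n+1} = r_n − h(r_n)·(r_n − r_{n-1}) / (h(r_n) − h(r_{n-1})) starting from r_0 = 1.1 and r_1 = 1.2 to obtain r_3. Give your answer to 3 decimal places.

1.115

h(1.1) = -0.09542, h(1.2) = 0.58414
r_2 = 1.20000 − 0.58414·(1.20000 − 1.10000) / (0.58414 − (-0.09542)) = 1.20000 − (0.05841)/(0.67956) = 1.11404
h(1.11404) = -0.00591
r_3 = 1.11404 − (-0.00591)·(1.11404 − 1.20000) / (-0.00591 − 0.58414) = 1.11404 − (0.00051)/(-0.59005) = 1.11490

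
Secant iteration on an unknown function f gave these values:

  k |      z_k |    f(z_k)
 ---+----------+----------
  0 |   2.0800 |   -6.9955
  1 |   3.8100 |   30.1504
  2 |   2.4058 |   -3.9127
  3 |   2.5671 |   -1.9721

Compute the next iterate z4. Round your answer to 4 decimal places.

2.7310

z4 = 2.5671 − (-1.9721)·(2.5671 − 2.4058) / (-1.9721 − (-3.9127))
   = 2.5671 − (-0.318100)/(1.940600) = 2.731018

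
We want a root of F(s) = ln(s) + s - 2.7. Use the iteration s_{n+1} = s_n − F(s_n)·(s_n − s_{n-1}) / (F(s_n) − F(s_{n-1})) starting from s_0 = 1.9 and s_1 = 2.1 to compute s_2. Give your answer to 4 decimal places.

2.0054

F(1.9) = -0.158146, F(2.1) = 0.141937
s_2 = 2.100000 − 0.141937·(2.100000 − 1.900000) / (0.141937 − (-0.158146)) = 2.100000 − (0.028387)/(0.300083) = 2.005401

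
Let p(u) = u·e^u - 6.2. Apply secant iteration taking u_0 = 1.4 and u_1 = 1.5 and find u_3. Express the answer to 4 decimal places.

1.4517

p(1.4) = -0.522720, p(1.5) = 0.522534
u_2 = 1.500000 − 0.522534·(1.500000 − 1.400000) / (0.522534 − (-0.522720)) = 1.500000 − (0.052253)/(1.045254) = 1.450009
p(1.450009) = -0.018391
u_3 = 1.450009 − (-0.018391)·(1.450009 − 1.500000) / (-0.018391 − 0.522534) = 1.450009 − (0.000919)/(-0.540924) = 1.451709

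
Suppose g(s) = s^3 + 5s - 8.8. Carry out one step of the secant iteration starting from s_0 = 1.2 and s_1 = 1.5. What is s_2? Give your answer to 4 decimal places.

g(1.2) = -1.072000, g(1.5) = 2.075000
s_2 = 1.500000 − 2.075000·(1.500000 − 1.200000) / (2.075000 − (-1.072000)) = 1.500000 − (0.622500)/(3.147000) = 1.302193

1.3022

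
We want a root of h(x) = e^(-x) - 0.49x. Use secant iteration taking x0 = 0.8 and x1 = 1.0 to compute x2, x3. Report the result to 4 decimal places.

h(0.8) = 0.057329, h(1.0) = -0.122121
x2 = 1.000000 − (-0.122121)·(1.000000 − 0.800000) / (-0.122121 − 0.057329) = 1.000000 − (-0.024424)/(-0.179450) = 0.863894
h(0.863894) = -0.001791
x3 = 0.863894 − (-0.001791)·(0.863894 − 1.000000) / (-0.001791 − (-0.122121)) = 0.863894 − (0.000244)/(0.120330) = 0.861869

0.8639, 0.8619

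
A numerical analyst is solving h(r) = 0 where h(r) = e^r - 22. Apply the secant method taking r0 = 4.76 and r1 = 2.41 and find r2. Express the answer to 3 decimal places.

2.652

h(4.76) = 94.74593, h(2.41) = -10.86604
r2 = 2.41000 − (-10.86604)·(2.41000 − 4.76000) / (-10.86604 − 94.74593) = 2.41000 − (25.53519)/(-105.61196) = 2.65178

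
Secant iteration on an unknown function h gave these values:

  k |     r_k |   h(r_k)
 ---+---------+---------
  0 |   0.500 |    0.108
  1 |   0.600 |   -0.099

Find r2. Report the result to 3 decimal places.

0.552

r2 = 0.600 − (-0.099)·(0.600 − 0.500) / (-0.099 − 0.108)
   = 0.600 − (-0.00990)/(-0.20700) = 0.55217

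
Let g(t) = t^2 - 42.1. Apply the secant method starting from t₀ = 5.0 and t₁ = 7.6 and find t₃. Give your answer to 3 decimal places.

g(5.0) = -17.10000, g(7.6) = 15.66000
t₂ = 7.60000 − 15.66000·(7.60000 − 5.00000) / (15.66000 − (-17.10000)) = 7.60000 − (40.71600)/(32.76000) = 6.35714
g(6.35714) = -1.68673
t₃ = 6.35714 − (-1.68673)·(6.35714 − 7.60000) / (-1.68673 − 15.66000) = 6.35714 − (2.09637)/(-17.34673) = 6.47799

6.478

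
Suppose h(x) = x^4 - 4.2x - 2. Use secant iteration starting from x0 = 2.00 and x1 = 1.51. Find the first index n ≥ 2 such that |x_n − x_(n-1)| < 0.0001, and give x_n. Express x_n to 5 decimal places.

n = 6, x_n = 1.74832

h(2.00) = 5.6000000, h(1.51) = -3.1431440
x2 = 1.5100000 − (-3.1431440)·(-0.4900000)/(-8.7431440) = 1.6861541;  |Δ| = 0.1761541
h(1.6861541) = -0.9985408
x3 = 1.6861541 − (-0.9985408)·(0.1761541)/(2.1446032) = 1.7681725;  |Δ| = 0.0820185
h(1.7681725) = 0.3482658
x4 = 1.7681725 − 0.3482658·(0.0820185)/(1.3468066) = 1.7469637;  |Δ| = 0.0212089
h(1.7469637) = -0.0232629
x5 = 1.7469637 − (-0.0232629)·(-0.0212089)/(-0.3715287) = 1.7482917;  |Δ| = 0.0013280
h(1.7482917) = -0.0004876
x6 = 1.7482917 − (-0.0004876)·(0.0013280)/(0.0227753) = 1.7483201;  |Δ| = 0.0000284
|x6 − x5| = 0.0000284 < 0.0001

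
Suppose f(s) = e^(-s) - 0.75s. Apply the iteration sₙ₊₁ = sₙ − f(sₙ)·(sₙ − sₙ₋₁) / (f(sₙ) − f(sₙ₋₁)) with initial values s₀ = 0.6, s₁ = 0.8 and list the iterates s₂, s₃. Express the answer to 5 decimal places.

0.67921, 0.67726

f(0.6) = 0.0988116, f(0.8) = -0.1506710
s₂ = 0.8000000 − (-0.1506710)·(0.8000000 − 0.6000000) / (-0.1506710 − 0.0988116) = 0.8000000 − (-0.0301342)/(-0.2494827) = 0.6792132
f(0.6792132) = -0.0023942
s₃ = 0.6792132 − (-0.0023942)·(0.6792132 − 0.8000000) / (-0.0023942 − (-0.1506710)) = 0.6792132 − (0.0002892)/(0.1482769) = 0.6772629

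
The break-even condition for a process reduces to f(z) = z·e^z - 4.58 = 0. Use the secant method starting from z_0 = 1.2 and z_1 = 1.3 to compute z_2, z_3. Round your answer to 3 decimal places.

f(1.2) = -0.59586, f(1.3) = 0.19009
z_2 = 1.30000 − 0.19009·(1.30000 − 1.20000) / (0.19009 − (-0.59586)) = 1.30000 − (0.01901)/(0.78595) = 1.27581
f(1.27581) = -0.01052
z_3 = 1.27581 − (-0.01052)·(1.27581 − 1.30000) / (-0.01052 − 0.19009) = 1.27581 − (0.00025)/(-0.20061) = 1.27708

1.276, 1.277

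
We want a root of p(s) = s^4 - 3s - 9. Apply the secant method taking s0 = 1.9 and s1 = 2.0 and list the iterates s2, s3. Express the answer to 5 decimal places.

1.96252, 1.96443

p(1.9) = -1.6679000, p(2.0) = 1.0000000
s2 = 2.0000000 − 1.0000000·(2.0000000 − 1.9000000) / (1.0000000 − (-1.6679000)) = 2.0000000 − (0.1000000)/(2.6679000) = 1.9625173
p(1.9625173) = -0.0536978
s3 = 1.9625173 − (-0.0536978)·(1.9625173 − 2.0000000) / (-0.0536978 − 1.0000000) = 1.9625173 − (0.0020127)/(-1.0536978) = 1.9644275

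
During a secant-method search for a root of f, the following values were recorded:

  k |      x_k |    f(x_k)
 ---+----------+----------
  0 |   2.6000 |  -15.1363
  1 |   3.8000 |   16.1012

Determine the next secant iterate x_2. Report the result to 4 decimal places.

x_2 = 3.8000 − 16.1012·(3.8000 − 2.6000) / (16.1012 − (-15.1363))
   = 3.8000 − (19.321440)/(31.237500) = 3.181467

3.1815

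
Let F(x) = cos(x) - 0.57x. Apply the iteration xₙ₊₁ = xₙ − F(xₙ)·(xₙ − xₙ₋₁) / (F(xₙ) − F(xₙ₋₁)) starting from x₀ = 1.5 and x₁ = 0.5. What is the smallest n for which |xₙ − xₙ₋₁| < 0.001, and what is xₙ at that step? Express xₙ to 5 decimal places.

n = 5, xₙ = 0.97887

F(1.5) = -0.7842628, F(0.5) = 0.5925826
x₂ = 0.5000000 − 0.5925826·(-1.0000000)/(1.3768454) = 0.9303915;  |Δ| = 0.4303915
F(0.9303915) = 0.0671969
x₃ = 0.9303915 − 0.0671969·(0.4303915)/(-0.5253856) = 0.9854387;  |Δ| = 0.0550472
F(0.9854387) = -0.0092025
x₄ = 0.9854387 − (-0.0092025)·(0.0550472)/(-0.0763994) = 0.9788081;  |Δ| = 0.0066306
F(0.9788081) = 0.0000914
x₅ = 0.9788081 − 0.0000914·(-0.0066306)/(0.0092939) = 0.9788733;  |Δ| = 0.0000652
|x₅ − x₄| = 0.0000652 < 0.001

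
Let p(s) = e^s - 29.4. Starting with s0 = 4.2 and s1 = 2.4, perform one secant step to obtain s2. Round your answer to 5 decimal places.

p(4.2) = 37.2863310, p(2.4) = -18.3768236
s2 = 2.4000000 − (-18.3768236)·(2.4000000 − 4.2000000) / (-18.3768236 − 37.2863310) = 2.4000000 − (33.0782825)/(-55.6631547) = 2.9942581

2.99426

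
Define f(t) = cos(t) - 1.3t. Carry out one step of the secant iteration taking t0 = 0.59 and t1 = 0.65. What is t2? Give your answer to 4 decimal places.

0.6240

f(0.59) = 0.063941, f(0.65) = -0.048916
t2 = 0.650000 − (-0.048916)·(0.650000 − 0.590000) / (-0.048916 − 0.063941) = 0.650000 − (-0.002935)/(-0.112857) = 0.623994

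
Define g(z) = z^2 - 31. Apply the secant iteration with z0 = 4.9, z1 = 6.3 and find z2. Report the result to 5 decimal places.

5.52411

g(4.9) = -6.9900000, g(6.3) = 8.6900000
z2 = 6.3000000 − 8.6900000·(6.3000000 − 4.9000000) / (8.6900000 − (-6.9900000)) = 6.3000000 − (12.1660000)/(15.6800000) = 5.5241071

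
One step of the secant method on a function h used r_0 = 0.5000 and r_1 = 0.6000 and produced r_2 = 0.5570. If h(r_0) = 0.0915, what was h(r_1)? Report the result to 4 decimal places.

The secant line through (0.5000, 0.0915) and (0.6000, h(r_1)) crosses zero at r_2 = 0.5570.
So (0.5000, 0.0915), (0.6000, h(r_1)), (0.5570, 0) are collinear:
h(r_1) = 0.0915 · (0.6000 − 0.5570) / (0.5000 − 0.5570) = 0.0915 · (0.043000)/(-0.057000) = -0.069026

-0.0690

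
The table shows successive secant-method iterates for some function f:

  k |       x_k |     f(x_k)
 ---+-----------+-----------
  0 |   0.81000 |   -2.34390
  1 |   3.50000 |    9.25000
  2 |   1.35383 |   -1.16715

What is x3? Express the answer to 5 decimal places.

1.59429

x3 = 1.35383 − (-1.16715)·(1.35383 − 3.50000) / (-1.16715 − 9.25000)
   = 1.35383 − (2.5049023)/(-10.4171500) = 1.5942895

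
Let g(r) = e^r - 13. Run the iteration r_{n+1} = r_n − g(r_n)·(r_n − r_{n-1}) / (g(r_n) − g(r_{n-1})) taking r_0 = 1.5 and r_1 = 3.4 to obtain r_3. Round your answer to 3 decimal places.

2.402

g(1.5) = -8.51831, g(3.4) = 16.96410
r_2 = 3.40000 − 16.96410·(3.40000 − 1.50000) / (16.96410 − (-8.51831)) = 3.40000 − (32.23179)/(25.48241) = 2.13514
g(2.13514) = -4.54181
r_3 = 2.13514 − (-4.54181)·(2.13514 − 3.40000) / (-4.54181 − 16.96410) = 2.13514 − (5.74477)/(-21.50591) = 2.40226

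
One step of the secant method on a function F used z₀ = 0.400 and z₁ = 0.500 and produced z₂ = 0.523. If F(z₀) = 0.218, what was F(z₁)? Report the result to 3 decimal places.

The secant line through (0.400, 0.218) and (0.500, F(z₁)) crosses zero at z₂ = 0.523.
So (0.400, 0.218), (0.500, F(z₁)), (0.523, 0) are collinear:
F(z₁) = 0.218 · (0.500 − 0.523) / (0.400 − 0.523) = 0.218 · (-0.02300)/(-0.12300) = 0.04076

0.041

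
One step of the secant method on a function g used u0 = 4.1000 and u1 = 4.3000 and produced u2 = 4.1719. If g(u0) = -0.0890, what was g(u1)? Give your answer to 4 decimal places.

The secant line through (4.1000, -0.0890) and (4.3000, g(u1)) crosses zero at u2 = 4.1719.
So (4.1000, -0.0890), (4.3000, g(u1)), (4.1719, 0) are collinear:
g(u1) = -0.0890 · (4.3000 − 4.1719) / (4.1000 − 4.1719) = -0.0890 · (0.128100)/(-0.071900) = 0.158566

0.1586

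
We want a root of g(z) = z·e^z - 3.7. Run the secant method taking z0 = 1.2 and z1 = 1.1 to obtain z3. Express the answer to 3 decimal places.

g(1.2) = 0.28414, g(1.1) = -0.39542
z2 = 1.10000 − (-0.39542)·(1.10000 − 1.20000) / (-0.39542 − 0.28414) = 1.10000 − (0.03954)/(-0.67956) = 1.15819
g(1.15819) = -0.01215
z3 = 1.15819 − (-0.01215)·(1.15819 − 1.10000) / (-0.01215 − (-0.39542)) = 1.15819 − (-0.00071)/(0.38327) = 1.16003

1.160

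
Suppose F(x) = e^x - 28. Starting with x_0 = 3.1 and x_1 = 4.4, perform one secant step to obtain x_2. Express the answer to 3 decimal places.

3.227

F(3.1) = -5.80205, F(4.4) = 53.45087
x_2 = 4.40000 − 53.45087·(4.40000 − 3.10000) / (53.45087 − (-5.80205)) = 4.40000 − (69.48613)/(59.25292) = 3.22730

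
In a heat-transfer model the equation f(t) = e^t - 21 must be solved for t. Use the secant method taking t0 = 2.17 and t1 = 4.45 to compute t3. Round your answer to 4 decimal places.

f(2.17) = -12.241716, f(4.45) = 64.626944
t2 = 4.450000 − 64.626944·(4.450000 − 2.170000) / (64.626944 − (-12.241716)) = 4.450000 − (147.349432)/(76.868660) = 2.533101
f(2.533101) = -8.407501
t3 = 2.533101 − (-8.407501)·(2.533101 − 4.450000) / (-8.407501 − 64.626944) = 2.533101 − (16.116327)/(-73.034445) = 2.753769

2.7538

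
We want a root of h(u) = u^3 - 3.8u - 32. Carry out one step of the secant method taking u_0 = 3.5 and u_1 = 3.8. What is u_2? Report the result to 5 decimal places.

h(3.5) = -2.4250000, h(3.8) = 8.4320000
u_2 = 3.8000000 − 8.4320000·(3.8000000 − 3.5000000) / (8.4320000 − (-2.4250000)) = 3.8000000 − (2.5296000)/(10.8570000) = 3.5670075

3.56701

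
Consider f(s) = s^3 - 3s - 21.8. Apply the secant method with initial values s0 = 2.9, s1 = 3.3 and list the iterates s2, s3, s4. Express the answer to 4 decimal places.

f(2.9) = -6.111000, f(3.3) = 4.237000
s2 = 3.300000 − 4.237000·(3.300000 − 2.900000) / (4.237000 − (-6.111000)) = 3.300000 − (1.694800)/(10.348000) = 3.136220
f(3.136220) = -0.361201
s3 = 3.136220 − (-0.361201)·(3.136220 − 3.300000) / (-0.361201 − 4.237000) = 3.136220 − (0.059158)/(-4.598201) = 3.149085
f(3.149085) = -0.018611
s4 = 3.149085 − (-0.018611)·(3.149085 − 3.136220) / (-0.018611 − (-0.361201)) = 3.149085 − (-0.000239)/(0.342590) = 3.149784

3.1362, 3.1491, 3.1498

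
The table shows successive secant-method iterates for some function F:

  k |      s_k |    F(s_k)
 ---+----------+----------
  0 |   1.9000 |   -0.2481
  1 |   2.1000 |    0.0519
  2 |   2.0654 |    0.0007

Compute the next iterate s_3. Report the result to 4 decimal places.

2.0649

s_3 = 2.0654 − 0.0007·(2.0654 − 2.1000) / (0.0007 − 0.0519)
   = 2.0654 − (-0.000024)/(-0.051200) = 2.064927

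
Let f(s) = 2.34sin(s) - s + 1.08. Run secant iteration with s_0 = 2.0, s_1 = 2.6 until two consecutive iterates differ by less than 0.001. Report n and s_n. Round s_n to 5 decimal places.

n = 4, s_n = 2.49318

f(2.0) = 1.2077560, f(2.6) = -0.3137268
s_2 = 2.6000000 − (-0.3137268)·(0.6000000)/(-1.5214828) = 2.4762812;  |Δ| = 0.1237188
f(2.4762812) = 0.0482107
s_3 = 2.4762812 − 0.0482107·(-0.1237188)/(0.3619375) = 2.4927607;  |Δ| = 0.0164796
f(2.4927607) = 0.0011986
s_4 = 2.4927607 − 0.0011986·(0.0164796)/(-0.0470121) = 2.4931809;  |Δ| = 0.0004201
|s_4 − s_3| = 0.0004201 < 0.001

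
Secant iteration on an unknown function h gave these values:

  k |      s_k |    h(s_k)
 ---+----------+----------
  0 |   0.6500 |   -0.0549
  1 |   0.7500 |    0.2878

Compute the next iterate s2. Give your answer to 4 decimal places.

0.6660

s2 = 0.7500 − 0.2878·(0.7500 − 0.6500) / (0.2878 − (-0.0549))
   = 0.7500 − (0.028780)/(0.342700) = 0.666020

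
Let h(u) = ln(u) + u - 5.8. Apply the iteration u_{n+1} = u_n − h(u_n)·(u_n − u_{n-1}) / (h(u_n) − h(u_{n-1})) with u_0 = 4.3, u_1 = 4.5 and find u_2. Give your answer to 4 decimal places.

h(4.3) = -0.041385, h(4.5) = 0.204077
u_2 = 4.500000 − 0.204077·(4.500000 − 4.300000) / (0.204077 − (-0.041385)) = 4.500000 − (0.040815)/(0.245462) = 4.333720

4.3337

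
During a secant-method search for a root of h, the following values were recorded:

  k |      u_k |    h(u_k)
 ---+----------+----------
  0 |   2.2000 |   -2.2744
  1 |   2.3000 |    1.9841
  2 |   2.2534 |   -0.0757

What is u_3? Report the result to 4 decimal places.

2.2551

u_3 = 2.2534 − (-0.0757)·(2.2534 − 2.3000) / (-0.0757 − 1.9841)
   = 2.2534 − (0.003528)/(-2.059800) = 2.255113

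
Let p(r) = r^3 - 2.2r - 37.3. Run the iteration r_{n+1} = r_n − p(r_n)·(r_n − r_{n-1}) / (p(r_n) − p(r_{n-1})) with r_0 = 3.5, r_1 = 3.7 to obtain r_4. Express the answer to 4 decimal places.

p(3.5) = -2.125000, p(3.7) = 5.213000
r_2 = 3.700000 − 5.213000·(3.700000 − 3.500000) / (5.213000 − (-2.125000)) = 3.700000 − (1.042600)/(7.338000) = 3.557918
p(3.557918) = -0.088528
r_3 = 3.557918 − (-0.088528)·(3.557918 − 3.700000) / (-0.088528 − 5.213000) = 3.557918 − (0.012578)/(-5.301528) = 3.560290
p(3.560290) = -0.003586
r_4 = 3.560290 − (-0.003586)·(3.560290 − 3.557918) / (-0.003586 − (-0.088528)) = 3.560290 − (-0.000009)/(0.084942) = 3.560390

3.5604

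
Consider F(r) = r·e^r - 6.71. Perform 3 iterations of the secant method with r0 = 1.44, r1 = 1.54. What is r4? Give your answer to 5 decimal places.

1.49888

F(1.44) = -0.6321980, F(1.54) = 0.4734690
r2 = 1.5400000 − 0.4734690·(1.5400000 − 1.4400000) / (0.4734690 − (-0.6321980)) = 1.5400000 − (0.0473469)/(1.1056670) = 1.4971780
F(1.4971780) = -0.0190226
r3 = 1.4971780 − (-0.0190226)·(1.4971780 − 1.5400000) / (-0.0190226 − 0.4734690) = 1.4971780 − (0.0008146)/(-0.4924916) = 1.4988320
F(1.4988320) = -0.0005424
r4 = 1.4988320 − (-0.0005424)·(1.4988320 − 1.4971780) / (-0.0005424 − (-0.0190226)) = 1.4988320 − (-0.0000009)/(0.0184802) = 1.4988805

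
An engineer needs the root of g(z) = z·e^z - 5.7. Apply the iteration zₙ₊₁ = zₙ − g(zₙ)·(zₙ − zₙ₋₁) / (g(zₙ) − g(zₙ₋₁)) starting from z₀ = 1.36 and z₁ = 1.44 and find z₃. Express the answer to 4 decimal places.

g(1.36) = -0.401177, g(1.44) = 0.377802
z₂ = 1.440000 − 0.377802·(1.440000 − 1.360000) / (0.377802 − (-0.401177)) = 1.440000 − (0.030224)/(0.778979) = 1.401200
g(1.401200) = -0.011028
z₃ = 1.401200 − (-0.011028)·(1.401200 − 1.440000) / (-0.011028 − 0.377802) = 1.401200 − (0.000428)/(-0.388830) = 1.402301

1.4023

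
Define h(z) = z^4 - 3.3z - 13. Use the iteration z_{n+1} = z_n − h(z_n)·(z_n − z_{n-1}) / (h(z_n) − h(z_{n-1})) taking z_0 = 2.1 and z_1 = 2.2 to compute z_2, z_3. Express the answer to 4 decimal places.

2.1132, 2.1141

h(2.1) = -0.481900, h(2.2) = 3.165600
z_2 = 2.200000 − 3.165600·(2.200000 − 2.100000) / (3.165600 − (-0.481900)) = 2.200000 − (0.316560)/(3.647500) = 2.113212
h(2.113212) = -0.031443
z_3 = 2.113212 − (-0.031443)·(2.113212 − 2.200000) / (-0.031443 − 3.165600) = 2.113212 − (0.002729)/(-3.197043) = 2.114065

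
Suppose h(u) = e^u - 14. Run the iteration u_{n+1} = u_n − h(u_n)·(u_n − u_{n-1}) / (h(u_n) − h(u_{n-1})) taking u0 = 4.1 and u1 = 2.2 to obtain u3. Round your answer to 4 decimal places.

2.7020

h(4.1) = 46.340288, h(2.2) = -4.974987
u2 = 2.200000 − (-4.974987)·(2.200000 − 4.100000) / (-4.974987 − 46.340288) = 2.200000 − (9.452474)/(-51.315274) = 2.384204
h(2.384204) = -3.149579
u3 = 2.384204 − (-3.149579)·(2.384204 − 2.200000) / (-3.149579 − (-4.974987)) = 2.384204 − (-0.580165)/(1.825408) = 2.702031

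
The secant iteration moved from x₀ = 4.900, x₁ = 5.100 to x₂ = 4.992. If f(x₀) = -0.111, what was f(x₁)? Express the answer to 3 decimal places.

0.130

The secant line through (4.900, -0.111) and (5.100, f(x₁)) crosses zero at x₂ = 4.992.
So (4.900, -0.111), (5.100, f(x₁)), (4.992, 0) are collinear:
f(x₁) = -0.111 · (5.100 − 4.992) / (4.900 − 4.992) = -0.111 · (0.10800)/(-0.09200) = 0.13030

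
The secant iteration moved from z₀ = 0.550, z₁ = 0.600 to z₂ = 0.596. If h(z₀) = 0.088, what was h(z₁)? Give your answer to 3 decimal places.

The secant line through (0.550, 0.088) and (0.600, h(z₁)) crosses zero at z₂ = 0.596.
So (0.550, 0.088), (0.600, h(z₁)), (0.596, 0) are collinear:
h(z₁) = 0.088 · (0.600 − 0.596) / (0.550 − 0.596) = 0.088 · (0.00400)/(-0.04600) = -0.00765

-0.008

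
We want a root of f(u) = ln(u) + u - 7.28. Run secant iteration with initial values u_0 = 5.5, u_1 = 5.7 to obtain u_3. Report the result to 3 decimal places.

f(5.5) = -0.07525, f(5.7) = 0.16047
u_2 = 5.70000 − 0.16047·(5.70000 − 5.50000) / (0.16047 − (-0.07525)) = 5.70000 − (0.03209)/(0.23572) = 5.56385
f(5.56385) = 0.00014
u_3 = 5.56385 − 0.00014·(5.56385 − 5.70000) / (0.00014 − 0.16047) = 5.56385 − (-0.00002)/(-0.16033) = 5.56373

5.564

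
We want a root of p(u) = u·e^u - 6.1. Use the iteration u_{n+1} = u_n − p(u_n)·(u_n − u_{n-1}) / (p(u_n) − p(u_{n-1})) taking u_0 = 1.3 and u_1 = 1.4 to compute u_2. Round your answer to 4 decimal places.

1.4466

p(1.3) = -1.329914, p(1.4) = -0.422720
u_2 = 1.400000 − (-0.422720)·(1.400000 − 1.300000) / (-0.422720 − (-1.329914)) = 1.400000 − (-0.042272)/(0.907194) = 1.446596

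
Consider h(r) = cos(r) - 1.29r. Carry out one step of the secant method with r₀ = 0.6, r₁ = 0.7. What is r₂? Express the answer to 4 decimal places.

h(0.6) = 0.051336, h(0.7) = -0.138158
r₂ = 0.700000 − (-0.138158)·(0.700000 − 0.600000) / (-0.138158 − 0.051336) = 0.700000 − (-0.013816)/(-0.189493) = 0.627091

0.6271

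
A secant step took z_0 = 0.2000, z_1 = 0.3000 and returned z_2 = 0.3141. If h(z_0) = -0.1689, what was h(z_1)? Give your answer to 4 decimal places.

The secant line through (0.2000, -0.1689) and (0.3000, h(z_1)) crosses zero at z_2 = 0.3141.
So (0.2000, -0.1689), (0.3000, h(z_1)), (0.3141, 0) are collinear:
h(z_1) = -0.1689 · (0.3000 − 0.3141) / (0.2000 − 0.3141) = -0.1689 · (-0.014100)/(-0.114100) = -0.020872

-0.0209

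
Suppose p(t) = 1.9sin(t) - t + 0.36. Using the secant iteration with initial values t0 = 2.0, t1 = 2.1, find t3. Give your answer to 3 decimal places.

p(2.0) = 0.08767, p(2.1) = -0.09990
t2 = 2.10000 − (-0.09990)·(2.10000 − 2.00000) / (-0.09990 − 0.08767) = 2.10000 − (-0.00999)/(-0.18757) = 2.04674
p(2.04674) = 0.00210
t3 = 2.04674 − 0.00210·(2.04674 − 2.10000) / (0.00210 − (-0.09990)) = 2.04674 − (-0.00011)/(0.10200) = 2.04783

2.048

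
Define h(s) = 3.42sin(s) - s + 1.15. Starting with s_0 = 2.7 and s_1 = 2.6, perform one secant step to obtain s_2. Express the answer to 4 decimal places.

h(2.7) = -0.088361, h(2.6) = 0.313015
s_2 = 2.600000 − 0.313015·(2.600000 − 2.700000) / (0.313015 − (-0.088361)) = 2.600000 − (-0.031301)/(0.401376) = 2.677986

2.6780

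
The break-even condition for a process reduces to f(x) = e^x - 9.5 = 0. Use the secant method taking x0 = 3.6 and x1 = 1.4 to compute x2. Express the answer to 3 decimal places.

f(3.6) = 27.09823, f(1.4) = -5.44480
x2 = 1.40000 − (-5.44480)·(1.40000 − 3.60000) / (-5.44480 − 27.09823) = 1.40000 − (11.97856)/(-32.54303) = 1.76808

1.768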